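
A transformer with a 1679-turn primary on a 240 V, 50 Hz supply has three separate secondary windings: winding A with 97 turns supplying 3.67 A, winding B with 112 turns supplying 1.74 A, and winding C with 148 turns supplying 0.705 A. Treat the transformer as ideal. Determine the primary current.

V_A = 240 × 97/1679 = 13.865 V; V_B = 240 × 112/1679 = 16.010 V; V_C = 240 × 148/1679 = 21.155 V.
P_out = V_A I_A + V_B I_B + V_C I_C = 13.865×3.67 + 16.010×1.74 + 21.155×0.705 = 50.886 + 27.857 + 14.915 = 93.657 W.
Ideal ⇒ P_in = P_out, so I_p = P_out/V_p = 93.657/240 = 0.390 A.

I_p ≈ 0.390 A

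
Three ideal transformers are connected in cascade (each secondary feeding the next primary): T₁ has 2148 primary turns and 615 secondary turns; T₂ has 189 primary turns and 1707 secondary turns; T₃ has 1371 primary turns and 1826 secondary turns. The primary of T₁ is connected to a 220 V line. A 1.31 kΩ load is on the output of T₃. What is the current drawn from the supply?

I_supply ≈ 1.99 A

Secondary of T₁: V = 220.00 × 615/2148 = 62.989 V.
Secondary of T₂: V = 62.989 × 1707/189 = 568.90 V.
Secondary of T₃: V = 568.90 × 1826/1371 = 757.70 V.
I_load = 757.70/1310 = 0.57840 A, so P_out = 757.70 × 0.57840 = 438.25 W.
All ideal ⇒ P_in = P_out, so I_supply = 438.25/220 = 1.99 A.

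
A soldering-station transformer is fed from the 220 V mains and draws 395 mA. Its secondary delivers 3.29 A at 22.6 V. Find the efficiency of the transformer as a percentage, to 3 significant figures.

P_in = 220 × 0.395 = 86.9000 W.
P_out = 22.6 × 3.29 = 74.3540 W.
η = P_out/P_in = 74.3540/86.9000 = 0.856.

η ≈ 85.6%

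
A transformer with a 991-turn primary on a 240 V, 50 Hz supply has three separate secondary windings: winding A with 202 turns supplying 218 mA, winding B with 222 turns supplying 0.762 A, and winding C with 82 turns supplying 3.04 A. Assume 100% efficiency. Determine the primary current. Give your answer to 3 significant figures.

I_p ≈ 0.467 A

V_A = 240 × 202/991 = 48.920 V; V_B = 240 × 222/991 = 53.764 V; V_C = 240 × 82/991 = 19.859 V.
P_out = V_A I_A + V_B I_B + V_C I_C = 48.920×0.218 + 53.764×0.762 + 19.859×3.04 = 10.665 + 40.968 + 60.371 = 112.00 W.
Ideal ⇒ P_in = P_out, so I_p = P_out/V_p = 112.00/240 = 0.467 A.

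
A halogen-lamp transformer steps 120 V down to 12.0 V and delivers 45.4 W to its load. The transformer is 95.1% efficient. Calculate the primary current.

I_p ≈ 0.398 A

P_in = P_out/η = 45.4/0.951 = 47.739 W.
I_p = P_in/V_p = 47.739/120 = 0.398 A.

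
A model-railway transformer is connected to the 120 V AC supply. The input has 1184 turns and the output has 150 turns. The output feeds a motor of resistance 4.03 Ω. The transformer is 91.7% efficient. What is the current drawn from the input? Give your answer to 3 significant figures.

V_out = 120 × 150/1184 = 15.203 V.
I_out = V_out/R = 15.203/4.03 = 3.7724 A.
P_out = V_out I_out = 15.203 × 3.7724 = 57.350 W.
P_in = P_out/η = 57.350/0.917 = 62.541 W.
I_in = P_in/V_in = 62.541/120 = 0.521 A.

I_in ≈ 0.521 A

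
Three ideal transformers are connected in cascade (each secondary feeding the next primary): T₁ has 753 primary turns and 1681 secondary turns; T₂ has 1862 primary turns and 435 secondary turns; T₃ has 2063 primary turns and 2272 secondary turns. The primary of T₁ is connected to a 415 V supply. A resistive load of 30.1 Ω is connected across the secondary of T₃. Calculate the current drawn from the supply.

I_supply ≈ 4.55 A

After T₁: V = 415.00 × 1681/753 = 926.45 V.
After T₂: V = 926.45 × 435/1862 = 216.44 V.
After T₃: V = 216.44 × 2272/2063 = 238.36 V.
I_load = 238.36/30.1 = 7.9190 A, so P_out = 238.36 × 7.9190 = 1887.6 W.
All ideal ⇒ P_in = P_out, so I_supply = 1887.6/415 = 4.55 A.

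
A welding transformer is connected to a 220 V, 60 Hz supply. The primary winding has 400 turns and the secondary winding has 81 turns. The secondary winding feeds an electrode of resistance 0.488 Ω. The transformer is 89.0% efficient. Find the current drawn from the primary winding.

V_s = 220 × 81/400 = 44.550 V.
I_s = V_s/R = 44.550/0.488 = 91.291 A.
P_out = V_s I_s = 44.550 × 91.291 = 4067.0 W.
P_in = P_out/η = 4067.0/0.890 = 4569.7 W.
I_p = P_in/V_p = 4569.7/220 = 20.8 A.

I_p ≈ 20.8 A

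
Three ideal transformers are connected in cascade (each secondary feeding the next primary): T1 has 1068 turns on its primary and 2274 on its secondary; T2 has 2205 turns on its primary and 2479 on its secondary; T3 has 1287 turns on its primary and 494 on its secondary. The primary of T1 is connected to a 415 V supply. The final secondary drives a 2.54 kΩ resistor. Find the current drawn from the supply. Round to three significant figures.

I_supply ≈ 0.138 A

Secondary of T1: V = 415.00 × 2274/1068 = 883.62 V.
Secondary of T2: V = 883.62 × 2479/2205 = 993.43 V.
Secondary of T3: V = 993.43 × 494/1287 = 381.31 V.
I_load = 381.31/2540 = 0.15012 A, so P_out = 381.31 × 0.15012 = 57.244 W.
All ideal ⇒ P_in = P_out, so I_supply = 57.244/415 = 0.138 A.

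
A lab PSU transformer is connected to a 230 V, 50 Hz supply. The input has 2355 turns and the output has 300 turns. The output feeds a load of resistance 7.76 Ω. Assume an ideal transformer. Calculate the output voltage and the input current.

V_out = V_in × N_out/N_in = 230 × 300/2355 = 29.299 V.
I_out = V_out/R = 29.299/7.76 = 3.7757 A.
I_in = I_out × N_out/N_in = 3.7757 × 300/2355 = 0.481 A.

V_out ≈ 29.3 V, I_in ≈ 0.481 A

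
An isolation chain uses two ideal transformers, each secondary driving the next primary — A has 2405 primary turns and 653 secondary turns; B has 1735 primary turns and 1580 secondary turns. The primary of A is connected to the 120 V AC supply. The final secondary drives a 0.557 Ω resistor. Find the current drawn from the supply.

I_supply ≈ 13.2 A

After A: V = 120.00 × 653/2405 = 32.582 V.
After B: V = 32.582 × 1580/1735 = 29.671 V.
I_load = 29.671/0.557 = 53.270 A, so P_out = 29.671 × 53.270 = 1580.6 W.
All ideal ⇒ P_in = P_out, so I_supply = 1580.6/120 = 13.2 A.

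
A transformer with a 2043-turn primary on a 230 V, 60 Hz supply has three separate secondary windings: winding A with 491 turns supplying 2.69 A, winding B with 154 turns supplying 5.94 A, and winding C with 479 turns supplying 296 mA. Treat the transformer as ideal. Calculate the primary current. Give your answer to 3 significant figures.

I_p ≈ 1.16 A

V_A = 230 × 491/2043 = 55.277 V; V_B = 230 × 154/2043 = 17.337 V; V_C = 230 × 479/2043 = 53.926 V.
P_out = V_A I_A + V_B I_B + V_C I_C = 55.277×2.69 + 17.337×5.94 + 53.926×0.296 = 148.69 + 102.98 + 15.962 = 267.64 W.
Ideal ⇒ P_in = P_out, so I_p = P_out/V_p = 267.64/230 = 1.16 A.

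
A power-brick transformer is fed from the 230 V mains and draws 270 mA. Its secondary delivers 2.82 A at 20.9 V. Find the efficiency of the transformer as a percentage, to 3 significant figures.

P_in = 230 × 0.270 = 62.1000 W.
P_out = 20.9 × 2.82 = 58.9380 W.
η = P_out/P_in = 58.9380/62.1000 = 0.949.

η ≈ 94.9%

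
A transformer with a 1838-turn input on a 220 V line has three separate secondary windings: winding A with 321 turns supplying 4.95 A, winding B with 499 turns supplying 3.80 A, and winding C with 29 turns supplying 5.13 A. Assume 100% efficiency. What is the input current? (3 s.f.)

V_A = 220 × 321/1838 = 38.422 V; V_B = 220 × 499/1838 = 59.728 V; V_C = 220 × 29/1838 = 3.4712 V.
P_out = V_A I_A + V_B I_B + V_C I_C = 38.422×4.95 + 59.728×3.80 + 3.4712×5.13 = 190.19 + 226.97 + 17.807 = 434.96 W.
Ideal ⇒ P_in = P_out, so I_in = P_out/V_in = 434.96/220 = 1.98 A.

I_in ≈ 1.98 A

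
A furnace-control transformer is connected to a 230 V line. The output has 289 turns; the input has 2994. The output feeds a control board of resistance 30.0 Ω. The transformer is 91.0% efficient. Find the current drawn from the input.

I_in ≈ 0.0785 A

V_out = 230 × 289/2994 = 22.201 V.
I_out = V_out/R = 22.201/30.0 = 0.74004 A.
P_out = V_out I_out = 22.201 × 0.74004 = 16.430 W.
P_in = P_out/η = 16.430/0.910 = 18.054 W.
I_in = P_in/V_in = 18.054/230 = 0.0785 A.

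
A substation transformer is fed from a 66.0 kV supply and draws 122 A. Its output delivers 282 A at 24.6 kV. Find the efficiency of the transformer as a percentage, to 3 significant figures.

η ≈ 86.2%

P_in = 66000 × 122 = 8.05200×10^6 W.
P_out = 24600 × 282 = 6.93720×10^6 W.
η = P_out/P_in = 6.93720×10^6/(8.05200×10^6) = 0.862.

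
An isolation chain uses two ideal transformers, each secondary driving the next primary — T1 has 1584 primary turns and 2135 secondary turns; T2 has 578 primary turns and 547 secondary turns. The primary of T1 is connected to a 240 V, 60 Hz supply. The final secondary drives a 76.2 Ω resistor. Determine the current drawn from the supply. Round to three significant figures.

I_supply ≈ 5.12 A

Secondary of T1: V = 240.00 × 2135/1584 = 323.48 V.
Secondary of T2: V = 323.48 × 547/578 = 306.14 V.
I_load = 306.14/76.2 = 4.0175 A, so P_out = 306.14 × 4.0175 = 1229.9 W.
All ideal ⇒ P_in = P_out, so I_supply = 1229.9/240 = 5.12 A.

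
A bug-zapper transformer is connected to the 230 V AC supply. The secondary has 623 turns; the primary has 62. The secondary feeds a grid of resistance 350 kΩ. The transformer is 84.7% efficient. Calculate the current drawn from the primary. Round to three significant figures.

V_s = 230 × 623/62 = 2311.1 V.
I_s = V_s/R = 2311.1/350000 = 0.0066032 A.
P_out = V_s I_s = 2311.1 × 0.0066032 = 15.261 W.
P_in = P_out/η = 15.261/0.847 = 18.018 W.
I_p = P_in/V_p = 18.018/230 = 0.0783 A.

I_p ≈ 0.0783 A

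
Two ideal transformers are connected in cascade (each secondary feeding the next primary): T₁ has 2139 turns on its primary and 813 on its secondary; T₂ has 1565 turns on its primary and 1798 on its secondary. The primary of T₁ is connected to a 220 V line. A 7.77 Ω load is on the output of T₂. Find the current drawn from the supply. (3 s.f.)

I_supply ≈ 5.40 A

After T₁: V = 220.00 × 813/2139 = 83.619 V.
After T₂: V = 83.619 × 1798/1565 = 96.068 V.
I_load = 96.068/7.77 = 12.364 A, so P_out = 96.068 × 12.364 = 1187.8 W.
All ideal ⇒ P_in = P_out, so I_supply = 1187.8/220 = 5.40 A.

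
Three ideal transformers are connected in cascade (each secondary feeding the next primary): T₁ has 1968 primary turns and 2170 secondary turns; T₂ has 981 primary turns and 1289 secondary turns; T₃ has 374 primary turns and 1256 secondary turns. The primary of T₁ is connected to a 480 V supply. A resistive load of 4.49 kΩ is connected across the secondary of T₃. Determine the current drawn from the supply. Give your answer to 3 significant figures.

Secondary of T₁: V = 480.00 × 2170/1968 = 529.27 V.
Secondary of T₂: V = 529.27 × 1289/981 = 695.44 V.
Secondary of T₃: V = 695.44 × 1256/374 = 2335.5 V.
I_load = 2335.5/4490 = 0.52015 A, so P_out = 2335.5 × 0.52015 = 1214.8 W.
All ideal ⇒ P_in = P_out, so I_supply = 1214.8/480 = 2.53 A.

I_supply ≈ 2.53 A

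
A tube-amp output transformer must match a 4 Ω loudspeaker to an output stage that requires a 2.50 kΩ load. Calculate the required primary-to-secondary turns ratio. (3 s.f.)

Z_p/Z_s = (N_p/N_s)², so N_p/N_s = √(2500/4) = √625 = 25.0.

N_p/N_s ≈ 25.0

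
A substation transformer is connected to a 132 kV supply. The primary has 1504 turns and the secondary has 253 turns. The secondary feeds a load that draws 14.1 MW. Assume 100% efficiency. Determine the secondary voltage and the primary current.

V_s ≈ 22200 V, I_p ≈ 107 A

V_s = V_p × N_s/N_p = 132000 × 253/1504 = 22205 V.
I_s = P/V_s = 1.41×10^7/22205 = 635.00 A.
I_p = I_s × N_s/N_p = 635.00 × 253/1504 = 107 A.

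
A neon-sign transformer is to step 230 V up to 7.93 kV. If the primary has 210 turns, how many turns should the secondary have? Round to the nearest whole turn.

N_s = 7240 turns

N_s/N_p = V_s/V_p, so N_s = 210 × 7930/230 = 7240.4 ≈ 7240 turns.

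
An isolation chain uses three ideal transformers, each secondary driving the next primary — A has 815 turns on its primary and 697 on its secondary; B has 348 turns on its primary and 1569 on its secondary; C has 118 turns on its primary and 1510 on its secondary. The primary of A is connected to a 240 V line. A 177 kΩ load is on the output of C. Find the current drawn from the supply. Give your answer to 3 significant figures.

Secondary of A: V = 240.00 × 697/815 = 205.25 V.
Secondary of B: V = 205.25 × 1569/348 = 925.40 V.
Secondary of C: V = 925.40 × 1510/118 = 11842 V.
I_load = 11842/177000 = 0.066904 A, so P_out = 11842 × 0.066904 = 792.28 W.
All ideal ⇒ P_in = P_out, so I_supply = 792.28/240 = 3.30 A.

I_supply ≈ 3.30 A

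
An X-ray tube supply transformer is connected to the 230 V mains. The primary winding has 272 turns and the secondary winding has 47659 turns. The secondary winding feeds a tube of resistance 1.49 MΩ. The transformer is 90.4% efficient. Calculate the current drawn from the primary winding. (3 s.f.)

I_p ≈ 5.24 A

V_s = 230 × 47659/272 = 40300 V.
I_s = V_s/R = 40300/(1.49×10^6) = 0.027047 A.
P_out = V_s I_s = 40300 × 0.027047 = 1090.0 W.
P_in = P_out/η = 1090.0/0.904 = 1205.7 W.
I_p = P_in/V_p = 1205.7/230 = 5.24 A.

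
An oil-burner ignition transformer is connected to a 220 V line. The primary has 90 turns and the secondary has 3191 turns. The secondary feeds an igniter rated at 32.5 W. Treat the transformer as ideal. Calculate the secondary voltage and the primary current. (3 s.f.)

V_s ≈ 7800 V, I_p ≈ 0.148 A

V_s = V_p × N_s/N_p = 220 × 3191/90 = 7800.2 V.
I_s = P/V_s = 32.5/7800.2 = 0.0041665 A.
I_p = I_s × N_s/N_p = 0.0041665 × 3191/90 = 0.148 A.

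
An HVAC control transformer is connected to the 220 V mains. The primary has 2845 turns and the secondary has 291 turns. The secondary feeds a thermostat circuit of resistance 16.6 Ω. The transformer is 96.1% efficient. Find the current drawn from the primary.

V_s = 220 × 291/2845 = 22.503 V.
I_s = V_s/R = 22.503/16.6 = 1.3556 A.
P_out = V_s I_s = 22.503 × 1.3556 = 30.504 W.
P_in = P_out/η = 30.504/0.961 = 31.742 W.
I_p = P_in/V_p = 31.742/220 = 0.144 A.

I_p ≈ 0.144 A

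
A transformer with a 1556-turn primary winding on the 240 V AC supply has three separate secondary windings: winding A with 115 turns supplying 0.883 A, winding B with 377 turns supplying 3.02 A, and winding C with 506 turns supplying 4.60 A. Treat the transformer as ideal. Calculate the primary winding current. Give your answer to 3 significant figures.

I_p ≈ 2.29 A

V_A = 240 × 115/1556 = 17.738 V; V_B = 240 × 377/1556 = 58.149 V; V_C = 240 × 506/1556 = 78.046 V.
P_out = V_A I_A + V_B I_B + V_C I_C = 17.738×0.883 + 58.149×3.02 + 78.046×4.60 = 15.662 + 175.61 + 359.01 = 550.29 W.
Ideal ⇒ P_in = P_out, so I_p = P_out/V_p = 550.29/240 = 2.29 A.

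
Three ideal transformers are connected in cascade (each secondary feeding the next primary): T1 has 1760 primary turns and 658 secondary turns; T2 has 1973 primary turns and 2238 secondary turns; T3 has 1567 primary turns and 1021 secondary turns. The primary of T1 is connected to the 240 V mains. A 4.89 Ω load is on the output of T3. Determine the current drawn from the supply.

I_supply ≈ 3.75 A

Secondary of T1: V = 240.00 × 658/1760 = 89.727 V.
Secondary of T2: V = 89.727 × 2238/1973 = 101.78 V.
Secondary of T3: V = 101.78 × 1021/1567 = 66.315 V.
I_load = 66.315/4.89 = 13.561 A, so P_out = 66.315 × 13.561 = 899.33 W.
All ideal ⇒ P_in = P_out, so I_supply = 899.33/240 = 3.75 A.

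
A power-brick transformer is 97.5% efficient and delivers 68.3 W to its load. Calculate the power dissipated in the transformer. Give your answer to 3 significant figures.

P_loss ≈ 1.75 W

P_in = P_out/η = 68.3/0.975 = 70.0513 W.
P_loss = P_in − P_out = 70.0513 − 68.3 = 1.75 W.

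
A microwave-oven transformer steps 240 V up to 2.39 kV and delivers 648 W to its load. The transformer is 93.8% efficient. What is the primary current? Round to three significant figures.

P_in = P_out/η = 648/0.938 = 690.83 W.
I_p = P_in/V_p = 690.83/240 = 2.88 A.

I_p ≈ 2.88 A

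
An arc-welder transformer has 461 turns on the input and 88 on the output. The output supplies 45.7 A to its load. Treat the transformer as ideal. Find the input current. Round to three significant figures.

For an ideal transformer I_in/I_out = N_out/N_in, so I_in = 45.7 × 88/461 = 8.72 A.

I_in ≈ 8.72 A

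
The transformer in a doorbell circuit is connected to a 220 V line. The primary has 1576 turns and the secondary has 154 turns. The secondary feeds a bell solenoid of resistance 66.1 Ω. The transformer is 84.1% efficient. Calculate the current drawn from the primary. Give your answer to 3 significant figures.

I_p ≈ 0.0378 A

V_s = 220 × 154/1576 = 21.497 V.
I_s = V_s/R = 21.497/66.1 = 0.32523 A.
P_out = V_s I_s = 21.497 × 0.32523 = 6.9915 W.
P_in = P_out/η = 6.9915/0.841 = 8.3134 W.
I_p = P_in/V_p = 8.3134/220 = 0.0378 A.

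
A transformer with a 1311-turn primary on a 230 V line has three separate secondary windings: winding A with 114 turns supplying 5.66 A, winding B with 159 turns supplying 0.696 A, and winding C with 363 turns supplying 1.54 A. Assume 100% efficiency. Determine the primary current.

V_A = 230 × 114/1311 = 20.000 V; V_B = 230 × 159/1311 = 27.895 V; V_C = 230 × 363/1311 = 63.684 V.
P_out = V_A I_A + V_B I_B + V_C I_C = 20.000×5.66 + 27.895×0.696 + 63.684×1.54 = 113.20 + 19.415 + 98.074 = 230.69 W.
Ideal ⇒ P_in = P_out, so I_p = P_out/V_p = 230.69/230 = 1.00 A.

I_p ≈ 1.00 A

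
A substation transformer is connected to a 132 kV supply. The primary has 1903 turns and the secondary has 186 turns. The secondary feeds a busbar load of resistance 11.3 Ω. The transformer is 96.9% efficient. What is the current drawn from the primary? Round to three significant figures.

I_p ≈ 115 A

V_s = 132000 × 186/1903 = 12902 V.
I_s = V_s/R = 12902/11.3 = 1141.7 A.
P_out = V_s I_s = 12902 × 1141.7 = 1.4731×10^7 W.
P_in = P_out/η = 1.4731×10^7/0.969 = 1.5202×10^7 W.
I_p = P_in/V_p = 1.5202×10^7/132000 = 115 A.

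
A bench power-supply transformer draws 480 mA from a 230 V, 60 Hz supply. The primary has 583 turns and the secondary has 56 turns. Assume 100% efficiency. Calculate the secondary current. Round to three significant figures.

I_s/I_p = N_p/N_s, so I_s = 0.480 × 583/56 = 5.00 A.

I_s ≈ 5.00 A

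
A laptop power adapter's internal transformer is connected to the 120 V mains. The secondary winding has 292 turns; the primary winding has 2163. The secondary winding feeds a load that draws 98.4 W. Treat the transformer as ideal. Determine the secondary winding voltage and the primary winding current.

V_s ≈ 16.2 V, I_p ≈ 0.820 A

V_s = V_p × N_s/N_p = 120 × 292/2163 = 16.200 V.
I_s = P/V_s = 98.4/16.200 = 6.0742 A.
I_p = I_s × N_s/N_p = 6.0742 × 292/2163 = 0.820 A.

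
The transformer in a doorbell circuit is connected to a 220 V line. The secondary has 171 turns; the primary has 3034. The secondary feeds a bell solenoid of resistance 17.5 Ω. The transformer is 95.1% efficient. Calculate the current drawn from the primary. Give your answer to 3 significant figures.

I_p ≈ 0.0420 A

V_s = 220 × 171/3034 = 12.399 V.
I_s = V_s/R = 12.399/17.5 = 0.70854 A.
P_out = V_s I_s = 12.399 × 0.70854 = 8.7855 W.
P_in = P_out/η = 8.7855/0.951 = 9.2382 W.
I_p = P_in/V_p = 9.2382/220 = 0.0420 A.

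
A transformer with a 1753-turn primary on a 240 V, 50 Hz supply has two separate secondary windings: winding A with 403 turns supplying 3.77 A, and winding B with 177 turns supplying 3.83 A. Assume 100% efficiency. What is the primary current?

I_p ≈ 1.25 A

V_A = 240 × 403/1753 = 55.174 V; V_B = 240 × 177/1753 = 24.233 V.
P_out = V_A I_A + V_B I_B = 55.174×3.77 + 24.233×3.83 = 208.01 + 92.811 = 300.82 W.
Ideal ⇒ P_in = P_out, so I_p = P_out/V_p = 300.82/240 = 1.25 A.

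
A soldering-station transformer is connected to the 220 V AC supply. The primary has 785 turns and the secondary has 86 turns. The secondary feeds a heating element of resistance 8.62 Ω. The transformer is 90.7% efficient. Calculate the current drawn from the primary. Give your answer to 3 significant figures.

I_p ≈ 0.338 A

V_s = 220 × 86/785 = 24.102 V.
I_s = V_s/R = 24.102/8.62 = 2.7960 A.
P_out = V_s I_s = 24.102 × 2.7960 = 67.390 W.
P_in = P_out/η = 67.390/0.907 = 74.300 W.
I_p = P_in/V_p = 74.300/220 = 0.338 A.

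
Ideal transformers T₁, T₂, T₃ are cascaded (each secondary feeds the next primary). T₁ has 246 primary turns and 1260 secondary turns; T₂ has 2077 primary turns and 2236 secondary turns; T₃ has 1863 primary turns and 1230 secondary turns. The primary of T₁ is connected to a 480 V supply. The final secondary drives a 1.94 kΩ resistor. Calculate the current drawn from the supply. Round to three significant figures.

I_supply ≈ 3.28 A

After T₁: V = 480.00 × 1260/246 = 2458.5 V.
After T₂: V = 2458.5 × 2236/2077 = 2646.7 V.
After T₃: V = 2646.7 × 1230/1863 = 1747.4 V.
I_load = 1747.4/1940 = 0.90075 A, so P_out = 1747.4 × 0.90075 = 1574.0 W.
All ideal ⇒ P_in = P_out, so I_supply = 1574.0/480 = 3.28 A.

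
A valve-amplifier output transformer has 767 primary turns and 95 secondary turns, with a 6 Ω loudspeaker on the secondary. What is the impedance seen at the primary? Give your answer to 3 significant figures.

Z_p ≈ 391 Ω

Z_p = (N_p/N_s)² × Z_s = (767/95)² × 6 = 391 Ω.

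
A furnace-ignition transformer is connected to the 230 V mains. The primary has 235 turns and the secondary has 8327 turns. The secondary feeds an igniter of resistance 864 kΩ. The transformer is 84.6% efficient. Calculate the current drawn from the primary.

V_s = 230 × 8327/235 = 8149.8 V.
I_s = V_s/R = 8149.8/864000 = 0.0094327 A.
P_out = V_s I_s = 8149.8 × 0.0094327 = 76.875 W.
P_in = P_out/η = 76.875/0.846 = 90.868 W.
I_p = P_in/V_p = 90.868/230 = 0.395 A.

I_p ≈ 0.395 A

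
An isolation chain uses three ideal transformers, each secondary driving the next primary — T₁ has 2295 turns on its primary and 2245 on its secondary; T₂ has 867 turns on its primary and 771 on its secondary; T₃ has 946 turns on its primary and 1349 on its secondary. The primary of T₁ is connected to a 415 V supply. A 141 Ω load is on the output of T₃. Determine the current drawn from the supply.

I_supply ≈ 4.53 A

After T₁: V = 415.00 × 2245/2295 = 405.96 V.
After T₂: V = 405.96 × 771/867 = 361.01 V.
After T₃: V = 361.01 × 1349/946 = 514.80 V.
I_load = 514.80/141 = 3.6511 A, so P_out = 514.80 × 3.6511 = 1879.6 W.
All ideal ⇒ P_in = P_out, so I_supply = 1879.6/415 = 4.53 A.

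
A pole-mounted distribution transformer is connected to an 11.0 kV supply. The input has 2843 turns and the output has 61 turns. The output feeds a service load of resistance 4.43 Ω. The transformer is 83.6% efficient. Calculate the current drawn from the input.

V_out = 11000 × 61/2843 = 236.02 V.
I_out = V_out/R = 236.02/4.43 = 53.277 A.
P_out = V_out I_out = 236.02 × 53.277 = 12574 W.
P_in = P_out/η = 12574/0.836 = 15041 W.
I_in = P_in/V_in = 15041/11000 = 1.37 A.

I_in ≈ 1.37 A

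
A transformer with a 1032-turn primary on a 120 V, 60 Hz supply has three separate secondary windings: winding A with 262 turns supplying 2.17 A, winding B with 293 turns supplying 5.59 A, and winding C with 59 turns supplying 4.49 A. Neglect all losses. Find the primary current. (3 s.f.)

V_A = 120 × 262/1032 = 30.465 V; V_B = 120 × 293/1032 = 34.070 V; V_C = 120 × 59/1032 = 6.8605 V.
P_out = V_A I_A + V_B I_B + V_C I_C = 30.465×2.17 + 34.070×5.59 + 6.8605×4.49 = 66.109 + 190.45 + 30.803 = 287.36 W.
Ideal ⇒ P_in = P_out, so I_p = P_out/V_p = 287.36/120 = 2.39 A.

I_p ≈ 2.39 A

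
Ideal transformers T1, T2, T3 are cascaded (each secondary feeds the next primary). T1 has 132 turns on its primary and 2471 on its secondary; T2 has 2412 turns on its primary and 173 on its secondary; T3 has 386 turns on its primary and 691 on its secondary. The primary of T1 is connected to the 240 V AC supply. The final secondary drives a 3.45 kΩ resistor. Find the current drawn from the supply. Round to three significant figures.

After T1: V = 240.00 × 2471/132 = 4492.7 V.
After T2: V = 4492.7 × 173/2412 = 322.24 V.
After T3: V = 322.24 × 691/386 = 576.86 V.
I_load = 576.86/3450 = 0.16721 A, so P_out = 576.86 × 0.16721 = 96.454 W.
All ideal ⇒ P_in = P_out, so I_supply = 96.454/240 = 0.402 A.

I_supply ≈ 0.402 A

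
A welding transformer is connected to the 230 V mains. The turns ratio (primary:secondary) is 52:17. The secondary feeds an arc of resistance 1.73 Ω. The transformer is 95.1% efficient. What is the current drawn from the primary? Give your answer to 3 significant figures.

I_p ≈ 14.9 A

V_s = 230 × 17/52 = 75.192 V.
I_s = V_s/R = 75.192/1.73 = 43.464 A.
P_out = V_s I_s = 75.192 × 43.464 = 3268.1 W.
P_in = P_out/η = 3268.1/0.951 = 3436.5 W.
I_p = P_in/V_p = 3436.5/230 = 14.9 A.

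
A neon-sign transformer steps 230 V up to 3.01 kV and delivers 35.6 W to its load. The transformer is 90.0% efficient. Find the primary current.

P_in = P_out/η = 35.6/0.900 = 39.556 W.
I_p = P_in/V_p = 39.556/230 = 0.172 A.

I_p ≈ 0.172 A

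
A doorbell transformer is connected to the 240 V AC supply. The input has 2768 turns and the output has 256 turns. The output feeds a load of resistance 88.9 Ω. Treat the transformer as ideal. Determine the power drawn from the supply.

V_out = V_in × N_out/N_in = 240 × 256/2768 = 22.197 V.
I_out = V_out/R = 22.197/88.9 = 0.24968 A.
I_in = I_out × N_out/N_in = 0.24968 × 256/2768 = 0.023092 A.
P = V_in I_in = 240 × 0.023092 = 5.54 W.

P ≈ 5.54 W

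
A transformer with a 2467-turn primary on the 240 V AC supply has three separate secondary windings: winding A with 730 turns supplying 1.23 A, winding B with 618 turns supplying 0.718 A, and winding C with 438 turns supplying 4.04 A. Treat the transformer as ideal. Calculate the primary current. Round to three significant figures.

V_A = 240 × 730/2467 = 71.017 V; V_B = 240 × 618/2467 = 60.122 V; V_C = 240 × 438/2467 = 42.610 V.
P_out = V_A I_A + V_B I_B + V_C I_C = 71.017×1.23 + 60.122×0.718 + 42.610×4.04 = 87.351 + 43.167 + 172.15 = 302.67 W.
Ideal ⇒ P_in = P_out, so I_p = P_out/V_p = 302.67/240 = 1.26 A.

I_p ≈ 1.26 A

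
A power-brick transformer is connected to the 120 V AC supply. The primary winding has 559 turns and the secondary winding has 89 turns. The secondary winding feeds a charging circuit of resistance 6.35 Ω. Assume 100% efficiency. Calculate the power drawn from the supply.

V_s = V_p × N_s/N_p = 120 × 89/559 = 19.106 V.
I_s = V_s/R = 19.106/6.35 = 3.0087 A.
I_p = I_s × N_s/N_p = 3.0087 × 89/559 = 0.47903 A.
P = V_p I_p = 120 × 0.47903 = 57.5 W.

P ≈ 57.5 W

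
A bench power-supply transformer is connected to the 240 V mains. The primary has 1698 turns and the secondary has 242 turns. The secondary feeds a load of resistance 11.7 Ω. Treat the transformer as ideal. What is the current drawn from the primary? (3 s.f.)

I_p ≈ 0.417 A

V_s = V_p × N_s/N_p = 240 × 242/1698 = 34.205 V.
I_s = V_s/R = 34.205/11.7 = 2.9235 A.
For an ideal transformer I_p N_p = I_s N_s, so I_p = 2.9235 × 242/1698 = 0.417 A.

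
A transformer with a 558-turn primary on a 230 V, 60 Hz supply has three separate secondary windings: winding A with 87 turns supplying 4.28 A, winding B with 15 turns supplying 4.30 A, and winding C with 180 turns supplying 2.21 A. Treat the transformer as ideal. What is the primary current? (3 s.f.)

I_p ≈ 1.50 A

V_A = 230 × 87/558 = 35.860 V; V_B = 230 × 15/558 = 6.1828 V; V_C = 230 × 180/558 = 74.194 V.
P_out = V_A I_A + V_B I_B + V_C I_C = 35.860×4.28 + 6.1828×4.30 + 74.194×2.21 = 153.48 + 26.586 + 163.97 = 344.04 W.
Ideal ⇒ P_in = P_out, so I_p = P_out/V_p = 344.04/230 = 1.50 A.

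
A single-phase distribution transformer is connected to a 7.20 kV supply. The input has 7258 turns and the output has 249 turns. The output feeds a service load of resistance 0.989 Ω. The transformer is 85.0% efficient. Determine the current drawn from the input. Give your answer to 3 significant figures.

V_out = 7200 × 249/7258 = 247.01 V.
I_out = V_out/R = 247.01/0.989 = 249.76 A.
P_out = V_out I_out = 247.01 × 249.76 = 61693 W.
P_in = P_out/η = 61693/0.850 = 72580 W.
I_in = P_in/V_in = 72580/7200 = 10.1 A.

I_in ≈ 10.1 A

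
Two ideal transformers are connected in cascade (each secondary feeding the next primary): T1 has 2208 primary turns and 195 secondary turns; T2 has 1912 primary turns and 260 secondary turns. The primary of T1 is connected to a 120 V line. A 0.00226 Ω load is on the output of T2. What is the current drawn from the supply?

Secondary of T1: V = 120.00 × 195/2208 = 10.598 V.
Secondary of T2: V = 10.598 × 260/1912 = 1.4411 V.
I_load = 1.4411/0.00226 = 637.67 A, so P_out = 1.4411 × 637.67 = 918.96 W.
All ideal ⇒ P_in = P_out, so I_supply = 918.96/120 = 7.66 A.

I_supply ≈ 7.66 A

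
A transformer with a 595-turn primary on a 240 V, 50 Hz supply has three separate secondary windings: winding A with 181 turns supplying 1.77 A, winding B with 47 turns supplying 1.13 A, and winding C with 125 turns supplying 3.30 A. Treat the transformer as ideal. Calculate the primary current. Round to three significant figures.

V_A = 240 × 181/595 = 73.008 V; V_B = 240 × 47/595 = 18.958 V; V_C = 240 × 125/595 = 50.420 V.
P_out = V_A I_A + V_B I_B + V_C I_C = 73.008×1.77 + 18.958×1.13 + 50.420×3.30 = 129.22 + 21.423 + 166.39 = 317.03 W.
Ideal ⇒ P_in = P_out, so I_p = P_out/V_p = 317.03/240 = 1.32 A.

I_p ≈ 1.32 A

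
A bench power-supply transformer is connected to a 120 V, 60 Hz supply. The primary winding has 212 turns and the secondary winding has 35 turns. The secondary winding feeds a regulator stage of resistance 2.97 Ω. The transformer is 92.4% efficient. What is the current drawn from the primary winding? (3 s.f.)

I_p ≈ 1.19 A

V_s = 120 × 35/212 = 19.811 V.
I_s = V_s/R = 19.811/2.97 = 6.6705 A.
P_out = V_s I_s = 19.811 × 6.6705 = 132.15 W.
P_in = P_out/η = 132.15/0.924 = 143.02 W.
I_p = P_in/V_p = 143.02/120 = 1.19 A.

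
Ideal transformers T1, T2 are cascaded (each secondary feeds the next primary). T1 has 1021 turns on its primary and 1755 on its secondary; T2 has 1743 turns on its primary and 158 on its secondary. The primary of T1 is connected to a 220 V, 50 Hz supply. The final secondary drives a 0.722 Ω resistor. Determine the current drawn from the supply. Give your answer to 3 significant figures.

Secondary of T1: V = 220.00 × 1755/1021 = 378.16 V.
Secondary of T2: V = 378.16 × 158/1743 = 34.279 V.
I_load = 34.279/0.722 = 47.478 A, so P_out = 34.279 × 47.478 = 1627.5 W.
All ideal ⇒ P_in = P_out, so I_supply = 1627.5/220 = 7.40 A.

I_supply ≈ 7.40 A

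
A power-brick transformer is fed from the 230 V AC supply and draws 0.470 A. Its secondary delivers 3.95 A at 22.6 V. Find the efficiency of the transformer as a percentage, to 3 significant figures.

P_in = 230 × 0.470 = 108.100 W.
P_out = 22.6 × 3.95 = 89.2700 W.
η = P_out/P_in = 89.2700/108.100 = 0.826.

η ≈ 82.6%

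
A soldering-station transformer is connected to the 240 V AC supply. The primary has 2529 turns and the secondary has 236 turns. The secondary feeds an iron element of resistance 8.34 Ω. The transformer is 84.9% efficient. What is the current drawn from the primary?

I_p ≈ 0.295 A

V_s = 240 × 236/2529 = 22.396 V.
I_s = V_s/R = 22.396/8.34 = 2.6854 A.
P_out = V_s I_s = 22.396 × 2.6854 = 60.143 W.
P_in = P_out/η = 60.143/0.849 = 70.839 W.
I_p = P_in/V_p = 70.839/240 = 0.295 A.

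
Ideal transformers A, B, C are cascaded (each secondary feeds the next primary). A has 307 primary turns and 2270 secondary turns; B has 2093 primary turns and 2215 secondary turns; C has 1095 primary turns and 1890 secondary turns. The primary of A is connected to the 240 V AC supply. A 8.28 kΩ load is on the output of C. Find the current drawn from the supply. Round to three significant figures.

After A: V = 240.00 × 2270/307 = 1774.6 V.
After B: V = 1774.6 × 2215/2093 = 1878.0 V.
After C: V = 1878.0 × 1890/1095 = 3241.5 V.
I_load = 3241.5/8280 = 0.39149 A, so P_out = 3241.5 × 0.39149 = 1269.0 W.
All ideal ⇒ P_in = P_out, so I_supply = 1269.0/240 = 5.29 A.

I_supply ≈ 5.29 A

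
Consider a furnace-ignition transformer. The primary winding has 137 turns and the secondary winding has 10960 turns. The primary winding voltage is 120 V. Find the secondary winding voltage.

V_s/V_p = N_s/N_p, so V_s = 120 × 10960/137 = 9600 V.

V_s ≈ 9600 V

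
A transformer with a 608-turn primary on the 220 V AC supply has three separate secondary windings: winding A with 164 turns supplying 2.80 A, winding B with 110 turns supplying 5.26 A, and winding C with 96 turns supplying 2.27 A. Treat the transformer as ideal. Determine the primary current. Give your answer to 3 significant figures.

V_A = 220 × 164/608 = 59.342 V; V_B = 220 × 110/608 = 39.803 V; V_C = 220 × 96/608 = 34.737 V.
P_out = V_A I_A + V_B I_B + V_C I_C = 59.342×2.80 + 39.803×5.26 + 34.737×2.27 = 166.16 + 209.36 + 78.853 = 454.37 W.
Ideal ⇒ P_in = P_out, so I_p = P_out/V_p = 454.37/220 = 2.07 A.

I_p ≈ 2.07 A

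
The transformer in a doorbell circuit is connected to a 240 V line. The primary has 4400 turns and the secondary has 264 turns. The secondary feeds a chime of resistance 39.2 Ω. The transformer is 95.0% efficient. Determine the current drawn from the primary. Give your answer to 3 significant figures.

V_s = 240 × 264/4400 = 14.400 V.
I_s = V_s/R = 14.400/39.2 = 0.36735 A.
P_out = V_s I_s = 14.400 × 0.36735 = 5.2898 W.
P_in = P_out/η = 5.2898/0.950 = 5.5682 W.
I_p = P_in/V_p = 5.5682/240 = 0.0232 A.

I_p ≈ 0.0232 A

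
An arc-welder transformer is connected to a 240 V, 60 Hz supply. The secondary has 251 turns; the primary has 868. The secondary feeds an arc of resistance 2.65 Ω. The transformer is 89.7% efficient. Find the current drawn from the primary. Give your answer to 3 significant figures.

I_p ≈ 8.44 A

V_s = 240 × 251/868 = 69.401 V.
I_s = V_s/R = 69.401/2.65 = 26.189 A.
P_out = V_s I_s = 69.401 × 26.189 = 1817.5 W.
P_in = P_out/η = 1817.5/0.897 = 2026.2 W.
I_p = P_in/V_p = 2026.2/240 = 8.44 A.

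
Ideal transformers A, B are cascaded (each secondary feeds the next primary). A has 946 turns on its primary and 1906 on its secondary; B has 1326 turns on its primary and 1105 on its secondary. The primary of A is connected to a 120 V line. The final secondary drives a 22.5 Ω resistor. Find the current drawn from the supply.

Secondary of A: V = 120.00 × 1906/946 = 241.78 V.
Secondary of B: V = 241.78 × 1105/1326 = 201.48 V.
I_load = 201.48/22.5 = 8.9547 A, so P_out = 201.48 × 8.9547 = 1804.2 W.
All ideal ⇒ P_in = P_out, so I_supply = 1804.2/120 = 15.0 A.

I_supply ≈ 15.0 A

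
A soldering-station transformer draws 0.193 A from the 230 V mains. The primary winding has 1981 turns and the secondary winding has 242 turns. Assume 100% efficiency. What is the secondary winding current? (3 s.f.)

I_s ≈ 1.58 A

I_s/I_p = N_p/N_s, so I_s = 0.193 × 1981/242 = 1.58 A.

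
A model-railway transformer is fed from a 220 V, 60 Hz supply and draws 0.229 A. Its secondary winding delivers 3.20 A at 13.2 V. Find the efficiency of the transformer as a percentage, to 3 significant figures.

η ≈ 83.8%

P_in = 220 × 0.229 = 50.3800 W.
P_out = 13.2 × 3.20 = 42.2400 W.
η = P_out/P_in = 42.2400/50.3800 = 0.838.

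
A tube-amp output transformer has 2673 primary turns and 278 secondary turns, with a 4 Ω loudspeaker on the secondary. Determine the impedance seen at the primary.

Z_p ≈ 370 Ω

Z_p = (N_p/N_s)² × Z_s = (2673/278)² × 4 = 370 Ω.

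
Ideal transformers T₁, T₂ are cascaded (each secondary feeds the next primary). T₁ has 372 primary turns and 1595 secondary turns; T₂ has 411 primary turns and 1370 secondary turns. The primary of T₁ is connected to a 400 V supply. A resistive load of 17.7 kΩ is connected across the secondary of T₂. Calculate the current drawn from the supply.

I_supply ≈ 4.62 A

Secondary of T₁: V = 400.00 × 1595/372 = 1715.1 V.
Secondary of T₂: V = 1715.1 × 1370/411 = 5716.8 V.
I_load = 5716.8/17700 = 0.32299 A, so P_out = 5716.8 × 0.32299 = 1846.5 W.
All ideal ⇒ P_in = P_out, so I_supply = 1846.5/400 = 4.62 A.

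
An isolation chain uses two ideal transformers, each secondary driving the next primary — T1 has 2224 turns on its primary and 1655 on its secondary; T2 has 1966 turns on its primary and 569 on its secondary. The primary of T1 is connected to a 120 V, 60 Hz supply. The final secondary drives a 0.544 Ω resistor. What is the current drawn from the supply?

I_supply ≈ 10.2 A

After T1: V = 120.00 × 1655/2224 = 89.299 V.
After T2: V = 89.299 × 569/1966 = 25.845 V.
I_load = 25.845/0.544 = 47.509 A, so P_out = 25.845 × 47.509 = 1227.9 W.
All ideal ⇒ P_in = P_out, so I_supply = 1227.9/120 = 10.2 A.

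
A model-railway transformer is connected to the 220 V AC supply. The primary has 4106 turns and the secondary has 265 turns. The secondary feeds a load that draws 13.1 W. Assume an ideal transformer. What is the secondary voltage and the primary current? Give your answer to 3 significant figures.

V_s ≈ 14.2 V, I_p ≈ 0.0595 A

V_s = V_p × N_s/N_p = 220 × 265/4106 = 14.199 V.
I_s = P/V_s = 13.1/14.199 = 0.92262 A.
I_p = I_s × N_s/N_p = 0.92262 × 265/4106 = 0.0595 A.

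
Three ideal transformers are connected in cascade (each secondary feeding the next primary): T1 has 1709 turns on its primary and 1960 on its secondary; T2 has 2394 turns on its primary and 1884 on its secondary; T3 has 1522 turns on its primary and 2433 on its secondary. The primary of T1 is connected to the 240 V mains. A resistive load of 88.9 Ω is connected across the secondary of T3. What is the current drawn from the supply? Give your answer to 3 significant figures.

After T1: V = 240.00 × 1960/1709 = 275.25 V.
After T2: V = 275.25 × 1884/2394 = 216.61 V.
After T3: V = 216.61 × 2433/1522 = 346.27 V.
I_load = 346.27/88.9 = 3.8950 A, so P_out = 346.27 × 3.8950 = 1348.7 W.
All ideal ⇒ P_in = P_out, so I_supply = 1348.7/240 = 5.62 A.

I_supply ≈ 5.62 A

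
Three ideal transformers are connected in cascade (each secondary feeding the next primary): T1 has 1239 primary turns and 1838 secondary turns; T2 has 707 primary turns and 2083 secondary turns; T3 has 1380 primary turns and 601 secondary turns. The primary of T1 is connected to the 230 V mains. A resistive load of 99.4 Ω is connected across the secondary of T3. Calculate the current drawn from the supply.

After T1: V = 230.00 × 1838/1239 = 341.19 V.
After T2: V = 341.19 × 2083/707 = 1005.2 V.
After T3: V = 1005.2 × 601/1380 = 437.79 V.
I_load = 437.79/99.4 = 4.4043 A, so P_out = 437.79 × 4.4043 = 1928.2 W.
All ideal ⇒ P_in = P_out, so I_supply = 1928.2/230 = 8.38 A.

I_supply ≈ 8.38 A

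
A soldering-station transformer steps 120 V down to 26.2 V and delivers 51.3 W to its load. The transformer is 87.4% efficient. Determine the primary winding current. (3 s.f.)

P_in = P_out/η = 51.3/0.874 = 58.696 W.
I_p = P_in/V_p = 58.696/120 = 0.489 A.

I_p ≈ 0.489 A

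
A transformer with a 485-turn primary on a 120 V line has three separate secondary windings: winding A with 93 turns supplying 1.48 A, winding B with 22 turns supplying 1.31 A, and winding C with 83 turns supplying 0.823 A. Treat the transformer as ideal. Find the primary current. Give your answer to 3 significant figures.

I_p ≈ 0.484 A

V_A = 120 × 93/485 = 23.010 V; V_B = 120 × 22/485 = 5.4433 V; V_C = 120 × 83/485 = 20.536 V.
P_out = V_A I_A + V_B I_B + V_C I_C = 23.010×1.48 + 5.4433×1.31 + 20.536×0.823 = 34.055 + 7.1307 + 16.901 = 58.087 W.
Ideal ⇒ P_in = P_out, so I_p = P_out/V_p = 58.087/120 = 0.484 A.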